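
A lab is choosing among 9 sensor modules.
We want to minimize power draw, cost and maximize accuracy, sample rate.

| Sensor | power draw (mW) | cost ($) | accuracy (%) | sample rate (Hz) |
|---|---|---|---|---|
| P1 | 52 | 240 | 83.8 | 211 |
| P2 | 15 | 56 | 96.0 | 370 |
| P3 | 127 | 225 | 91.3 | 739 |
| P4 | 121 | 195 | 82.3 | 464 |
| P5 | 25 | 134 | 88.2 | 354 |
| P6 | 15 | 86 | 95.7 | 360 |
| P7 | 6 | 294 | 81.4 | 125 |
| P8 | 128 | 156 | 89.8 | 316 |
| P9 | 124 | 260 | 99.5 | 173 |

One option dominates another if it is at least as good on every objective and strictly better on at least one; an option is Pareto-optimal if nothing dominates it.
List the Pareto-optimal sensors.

P1: dominated by P2 (power draw 15≤52, cost 56≤240, accuracy 96.0≥83.8, sample rate 370≥211).
P2: not dominated (best cost).
P3: not dominated (best sample rate).
P4: not dominated.
P5: dominated by P2 (power draw 15≤25, cost 56≤134, accuracy 96.0≥88.2, sample rate 370≥354).
P6: dominated by P2 (power draw 15≤15, cost 56≤86, accuracy 96.0≥95.7, sample rate 370≥360).
P7: not dominated (best power draw).
P8: dominated by P2 (power draw 15≤128, cost 56≤156, accuracy 96.0≥89.8, sample rate 370≥316).
P9: not dominated (best accuracy).

P2, P3, P4, P7, P9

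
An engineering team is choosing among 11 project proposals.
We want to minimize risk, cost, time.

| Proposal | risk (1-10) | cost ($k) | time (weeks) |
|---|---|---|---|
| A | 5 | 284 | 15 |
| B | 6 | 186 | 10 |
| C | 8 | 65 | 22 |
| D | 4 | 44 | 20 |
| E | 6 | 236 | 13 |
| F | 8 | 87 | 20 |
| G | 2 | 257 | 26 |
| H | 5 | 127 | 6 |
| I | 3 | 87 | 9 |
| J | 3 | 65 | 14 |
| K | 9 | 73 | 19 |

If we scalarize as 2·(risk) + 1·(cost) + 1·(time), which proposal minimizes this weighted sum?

D

A: 2·5 + 1·284 + 1·15 = 309
B: 2·6 + 1·186 + 1·10 = 208
C: 2·8 + 1·65 + 1·22 = 103
D: 2·4 + 1·44 + 1·20 = 72
E: 2·6 + 1·236 + 1·13 = 261
F: 2·8 + 1·87 + 1·20 = 123
G: 2·2 + 1·257 + 1·26 = 287
H: 2·5 + 1·127 + 1·6 = 143
I: 2·3 + 1·87 + 1·9 = 102
J: 2·3 + 1·65 + 1·14 = 85
K: 2·9 + 1·73 + 1·19 = 110
Lowest: D at 72.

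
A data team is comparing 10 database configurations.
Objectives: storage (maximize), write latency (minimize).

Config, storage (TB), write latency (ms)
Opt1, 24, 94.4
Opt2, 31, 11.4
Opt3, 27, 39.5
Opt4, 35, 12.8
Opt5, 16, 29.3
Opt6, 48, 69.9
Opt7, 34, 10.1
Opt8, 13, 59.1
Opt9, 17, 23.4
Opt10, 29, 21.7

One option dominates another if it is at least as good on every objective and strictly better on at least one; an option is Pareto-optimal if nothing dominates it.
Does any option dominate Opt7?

No

Opt1: worse on storage (24 vs 34).
Opt2: worse on storage (31 vs 34).
Opt3: worse on storage (27 vs 34).
Opt4: worse on write latency (12.8 vs 10.1).
Opt5: worse on storage (16 vs 34).
Opt6: worse on write latency (69.9 vs 10.1).
Opt8: worse on storage (13 vs 34).
Opt9: worse on storage (17 vs 34).
Opt10: worse on storage (29 vs 34).
No option is at least as good as Opt7 on every objective and strictly better on one.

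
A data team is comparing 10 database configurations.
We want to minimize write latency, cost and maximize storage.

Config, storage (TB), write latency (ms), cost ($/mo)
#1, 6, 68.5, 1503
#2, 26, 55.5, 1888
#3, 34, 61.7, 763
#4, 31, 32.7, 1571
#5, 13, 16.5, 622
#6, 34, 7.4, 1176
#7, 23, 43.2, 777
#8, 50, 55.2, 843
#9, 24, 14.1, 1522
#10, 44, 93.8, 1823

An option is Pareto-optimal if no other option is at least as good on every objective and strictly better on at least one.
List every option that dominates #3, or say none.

none

#1: worse on storage (6 vs 34).
#2: worse on storage (26 vs 34).
#4: worse on storage (31 vs 34).
#5: worse on storage (13 vs 34).
#6: worse on cost (1176 vs 763).
#7: worse on storage (23 vs 34).
#8: worse on cost (843 vs 763).
#9: worse on storage (24 vs 34).
#10: worse on write latency (93.8 vs 61.7).
No option dominates #3.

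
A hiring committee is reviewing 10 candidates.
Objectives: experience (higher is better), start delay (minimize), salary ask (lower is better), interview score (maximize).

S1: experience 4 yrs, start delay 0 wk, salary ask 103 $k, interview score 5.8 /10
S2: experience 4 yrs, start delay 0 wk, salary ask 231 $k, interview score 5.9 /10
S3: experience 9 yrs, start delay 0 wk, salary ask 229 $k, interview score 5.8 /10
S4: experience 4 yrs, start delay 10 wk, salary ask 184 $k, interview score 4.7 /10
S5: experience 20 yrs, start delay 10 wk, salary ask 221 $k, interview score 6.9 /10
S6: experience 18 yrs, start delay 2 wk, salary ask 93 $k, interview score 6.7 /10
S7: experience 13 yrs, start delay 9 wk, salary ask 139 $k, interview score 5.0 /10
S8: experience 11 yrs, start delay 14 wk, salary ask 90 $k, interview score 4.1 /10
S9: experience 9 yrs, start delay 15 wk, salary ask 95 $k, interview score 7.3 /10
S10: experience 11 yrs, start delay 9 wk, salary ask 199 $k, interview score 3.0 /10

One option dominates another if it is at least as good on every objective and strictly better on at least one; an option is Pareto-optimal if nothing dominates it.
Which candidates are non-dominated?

S1, S2, S3, S5, S6, S8, S9

S1: not dominated.
S2: not dominated.
S3: not dominated.
S4: dominated by S1 (experience 4≥4, start delay 0≤10, salary ask 103≤184, interview score 5.8≥4.7).
S5: not dominated (best experience).
S6: not dominated.
S7: dominated by S6 (experience 18≥13, start delay 2≤9, salary ask 93≤139, interview score 6.7≥5.0).
S8: not dominated (best salary ask).
S9: not dominated (best interview score).
S10: dominated by S6 (experience 18≥11, start delay 2≤9, salary ask 93≤199, interview score 6.7≥3.0).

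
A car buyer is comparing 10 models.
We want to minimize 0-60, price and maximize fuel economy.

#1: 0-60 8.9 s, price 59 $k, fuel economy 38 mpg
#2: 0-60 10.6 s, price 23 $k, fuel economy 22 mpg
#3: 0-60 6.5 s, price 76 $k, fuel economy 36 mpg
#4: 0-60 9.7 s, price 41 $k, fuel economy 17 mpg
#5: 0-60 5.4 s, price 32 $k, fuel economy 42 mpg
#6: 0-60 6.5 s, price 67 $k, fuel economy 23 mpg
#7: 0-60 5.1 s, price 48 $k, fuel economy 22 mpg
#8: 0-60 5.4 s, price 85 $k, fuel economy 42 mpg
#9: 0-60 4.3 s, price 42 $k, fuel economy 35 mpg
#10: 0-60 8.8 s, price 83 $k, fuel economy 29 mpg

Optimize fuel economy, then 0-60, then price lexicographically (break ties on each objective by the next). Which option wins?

#5

First maximize fuel economy: best is 42, kept {#5, #8}.
Then minimize 0-60: best is 5.4, kept {#5, #8}.
Then minimize price: best is 32, kept {#5}.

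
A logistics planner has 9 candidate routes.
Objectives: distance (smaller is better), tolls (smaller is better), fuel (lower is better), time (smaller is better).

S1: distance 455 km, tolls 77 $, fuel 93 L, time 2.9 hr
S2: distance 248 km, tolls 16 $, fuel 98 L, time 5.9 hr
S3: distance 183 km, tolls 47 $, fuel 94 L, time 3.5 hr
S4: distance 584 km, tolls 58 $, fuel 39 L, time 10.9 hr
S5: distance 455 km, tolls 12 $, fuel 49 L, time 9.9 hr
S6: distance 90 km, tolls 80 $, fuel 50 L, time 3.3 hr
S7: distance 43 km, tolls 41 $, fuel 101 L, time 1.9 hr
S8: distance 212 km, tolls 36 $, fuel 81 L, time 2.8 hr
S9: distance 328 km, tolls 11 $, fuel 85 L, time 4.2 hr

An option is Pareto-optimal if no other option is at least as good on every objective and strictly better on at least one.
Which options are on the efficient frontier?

S1: dominated by S8 (distance 212≤455, tolls 36≤77, fuel 81≤93, time 2.8≤2.9).
S2: not dominated.
S3: not dominated.
S4: not dominated (best fuel).
S5: not dominated.
S6: not dominated.
S7: not dominated (best distance).
S8: not dominated.
S9: not dominated (best tolls).

S2, S3, S4, S5, S6, S7, S8, S9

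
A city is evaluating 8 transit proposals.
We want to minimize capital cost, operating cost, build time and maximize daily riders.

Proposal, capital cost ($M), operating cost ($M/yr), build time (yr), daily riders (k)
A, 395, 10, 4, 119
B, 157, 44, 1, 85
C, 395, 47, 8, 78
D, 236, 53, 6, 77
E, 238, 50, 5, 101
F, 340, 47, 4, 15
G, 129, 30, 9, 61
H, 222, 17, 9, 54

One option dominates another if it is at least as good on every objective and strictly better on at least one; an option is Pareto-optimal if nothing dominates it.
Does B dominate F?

Yes

B vs F: capital cost 157≤340, operating cost 44≤47, build time 1≤4, daily riders 85≥15 — B is at least as good on every objective with at least one strict improvement.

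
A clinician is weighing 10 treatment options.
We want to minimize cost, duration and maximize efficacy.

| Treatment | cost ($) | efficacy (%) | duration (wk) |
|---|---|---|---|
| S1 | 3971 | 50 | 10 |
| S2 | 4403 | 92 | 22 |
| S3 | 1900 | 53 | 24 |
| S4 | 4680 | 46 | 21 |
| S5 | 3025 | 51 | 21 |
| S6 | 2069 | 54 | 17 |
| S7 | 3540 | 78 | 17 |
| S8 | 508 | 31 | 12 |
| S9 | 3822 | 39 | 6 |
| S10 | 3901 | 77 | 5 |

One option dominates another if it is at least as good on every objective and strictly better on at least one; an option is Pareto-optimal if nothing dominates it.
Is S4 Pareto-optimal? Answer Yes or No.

No

S1 vs S4: cost 3971≤4680, efficacy 50≥46, duration 10≤21 — S1 is at least as good on every objective and strictly better on at least one, so S1 dominates S4.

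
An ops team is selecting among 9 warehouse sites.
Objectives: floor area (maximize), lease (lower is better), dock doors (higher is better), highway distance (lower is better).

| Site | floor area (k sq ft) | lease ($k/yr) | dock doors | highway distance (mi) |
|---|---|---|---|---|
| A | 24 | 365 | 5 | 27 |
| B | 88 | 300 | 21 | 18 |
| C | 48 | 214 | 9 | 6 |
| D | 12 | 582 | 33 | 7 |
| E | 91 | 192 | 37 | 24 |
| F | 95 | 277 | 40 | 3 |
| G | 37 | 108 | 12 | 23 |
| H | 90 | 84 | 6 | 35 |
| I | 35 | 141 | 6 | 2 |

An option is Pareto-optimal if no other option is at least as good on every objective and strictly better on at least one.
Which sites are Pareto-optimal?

C, E, F, G, H, I

A: dominated by B (floor area 88≥24, lease 300≤365, dock doors 21≥5, highway distance 18≤27).
B: dominated by F (floor area 95≥88, lease 277≤300, dock doors 40≥21, highway distance 3≤18).
C: not dominated.
D: dominated by F (floor area 95≥12, lease 277≤582, dock doors 40≥33, highway distance 3≤7).
E: not dominated.
F: not dominated (best floor area).
G: not dominated.
H: not dominated (best lease).
I: not dominated (best highway distance).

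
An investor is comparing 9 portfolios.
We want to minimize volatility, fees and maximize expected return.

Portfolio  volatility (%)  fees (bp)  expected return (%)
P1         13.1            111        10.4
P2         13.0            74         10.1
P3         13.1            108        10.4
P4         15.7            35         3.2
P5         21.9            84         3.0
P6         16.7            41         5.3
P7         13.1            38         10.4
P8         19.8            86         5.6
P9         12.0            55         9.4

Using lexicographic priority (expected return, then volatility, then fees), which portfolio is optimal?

First maximize expected return: best is 10.4, kept {P1, P3, P7}.
Then minimize volatility: best is 13.1, kept {P1, P3, P7}.
Then minimize fees: best is 38, kept {P7}.

P7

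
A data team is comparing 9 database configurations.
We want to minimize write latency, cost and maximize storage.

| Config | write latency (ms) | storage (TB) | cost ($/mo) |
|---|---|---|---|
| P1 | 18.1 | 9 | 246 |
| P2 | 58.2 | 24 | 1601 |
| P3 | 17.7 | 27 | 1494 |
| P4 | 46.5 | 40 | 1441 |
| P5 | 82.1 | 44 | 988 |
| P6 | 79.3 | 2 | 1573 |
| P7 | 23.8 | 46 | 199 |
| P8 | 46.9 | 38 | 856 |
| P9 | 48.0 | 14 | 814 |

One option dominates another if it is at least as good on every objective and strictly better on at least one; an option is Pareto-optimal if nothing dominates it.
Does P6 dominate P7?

No

P6 vs P7: P6 is worse on write latency (79.3 vs 23.8), so it does not dominate P7.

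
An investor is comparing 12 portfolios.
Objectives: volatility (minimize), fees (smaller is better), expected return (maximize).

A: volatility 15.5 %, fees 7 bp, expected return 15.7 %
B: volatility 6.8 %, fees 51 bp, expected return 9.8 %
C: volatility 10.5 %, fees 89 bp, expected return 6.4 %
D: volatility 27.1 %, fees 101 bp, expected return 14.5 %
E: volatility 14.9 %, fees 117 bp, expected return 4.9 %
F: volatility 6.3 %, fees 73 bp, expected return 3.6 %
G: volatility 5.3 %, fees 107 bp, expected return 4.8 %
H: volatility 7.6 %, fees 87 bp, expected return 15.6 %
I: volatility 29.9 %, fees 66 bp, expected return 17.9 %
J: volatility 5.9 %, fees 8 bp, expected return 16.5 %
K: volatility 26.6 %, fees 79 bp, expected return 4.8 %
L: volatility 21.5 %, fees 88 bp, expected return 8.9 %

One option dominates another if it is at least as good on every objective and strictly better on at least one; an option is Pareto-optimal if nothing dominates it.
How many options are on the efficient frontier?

4

A: not dominated (best fees).
B: dominated by J (volatility 5.9≤6.8, fees 8≤51, expected return 16.5≥9.8).
C: dominated by B (volatility 6.8≤10.5, fees 51≤89, expected return 9.8≥6.4).
D: dominated by A (volatility 15.5≤27.1, fees 7≤101, expected return 15.7≥14.5).
E: dominated by B (volatility 6.8≤14.9, fees 51≤117, expected return 9.8≥4.9).
F: dominated by J (volatility 5.9≤6.3, fees 8≤73, expected return 16.5≥3.6).
G: not dominated (best volatility).
H: dominated by J (volatility 5.9≤7.6, fees 8≤87, expected return 16.5≥15.6).
I: not dominated (best expected return).
J: not dominated.
K: dominated by A (volatility 15.5≤26.6, fees 7≤79, expected return 15.7≥4.8).
L: dominated by A (volatility 15.5≤21.5, fees 7≤88, expected return 15.7≥8.9).
Pareto-optimal: A, G, I, J → 4.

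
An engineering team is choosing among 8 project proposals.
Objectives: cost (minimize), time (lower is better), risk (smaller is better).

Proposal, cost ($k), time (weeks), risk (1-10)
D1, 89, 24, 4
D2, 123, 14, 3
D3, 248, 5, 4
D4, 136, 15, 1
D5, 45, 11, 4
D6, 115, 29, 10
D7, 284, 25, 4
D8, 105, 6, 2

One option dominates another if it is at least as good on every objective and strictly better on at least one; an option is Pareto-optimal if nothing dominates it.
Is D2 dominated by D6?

No

D6 vs D2: D6 is worse on time (29 vs 14), so it does not dominate D2.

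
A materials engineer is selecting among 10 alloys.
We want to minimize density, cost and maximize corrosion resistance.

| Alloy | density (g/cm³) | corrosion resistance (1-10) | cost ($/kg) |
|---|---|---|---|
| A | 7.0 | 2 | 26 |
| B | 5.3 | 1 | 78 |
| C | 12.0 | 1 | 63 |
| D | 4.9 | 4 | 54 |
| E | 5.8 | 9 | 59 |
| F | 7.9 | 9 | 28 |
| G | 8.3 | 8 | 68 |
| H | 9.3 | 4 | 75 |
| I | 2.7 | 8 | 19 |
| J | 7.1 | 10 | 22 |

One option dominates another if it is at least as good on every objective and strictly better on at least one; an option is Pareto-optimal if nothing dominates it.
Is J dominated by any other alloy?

A: worse on corrosion resistance (2 vs 10).
B: worse on corrosion resistance (1 vs 10).
C: worse on density (12.0 vs 7.1).
D: worse on corrosion resistance (4 vs 10).
E: worse on corrosion resistance (9 vs 10).
F: worse on density (7.9 vs 7.1).
G: worse on density (8.3 vs 7.1).
H: worse on density (9.3 vs 7.1).
I: worse on corrosion resistance (8 vs 10).
No option is at least as good as J on every objective and strictly better on one.

No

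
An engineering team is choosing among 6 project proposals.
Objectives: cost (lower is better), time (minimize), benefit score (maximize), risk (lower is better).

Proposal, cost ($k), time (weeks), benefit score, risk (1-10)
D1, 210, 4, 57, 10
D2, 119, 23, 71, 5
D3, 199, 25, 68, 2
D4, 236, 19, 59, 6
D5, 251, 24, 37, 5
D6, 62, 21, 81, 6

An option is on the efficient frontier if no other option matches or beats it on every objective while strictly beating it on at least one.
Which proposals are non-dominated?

D1, D2, D3, D4, D6

D1: not dominated (best time).
D2: not dominated.
D3: not dominated (best risk).
D4: not dominated.
D5: dominated by D2 (cost 119≤251, time 23≤24, benefit score 71≥37, risk 5≤5).
D6: not dominated (best cost).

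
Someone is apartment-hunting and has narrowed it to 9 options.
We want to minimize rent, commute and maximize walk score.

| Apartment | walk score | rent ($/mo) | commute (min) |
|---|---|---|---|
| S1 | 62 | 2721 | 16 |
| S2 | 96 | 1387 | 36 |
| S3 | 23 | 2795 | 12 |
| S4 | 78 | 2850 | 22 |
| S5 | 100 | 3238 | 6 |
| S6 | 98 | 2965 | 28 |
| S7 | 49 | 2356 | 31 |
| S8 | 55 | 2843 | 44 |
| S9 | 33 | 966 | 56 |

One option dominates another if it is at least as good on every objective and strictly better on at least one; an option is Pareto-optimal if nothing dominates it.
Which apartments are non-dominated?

S1, S2, S3, S4, S5, S6, S7, S9

S1: not dominated.
S2: not dominated.
S3: not dominated.
S4: not dominated.
S5: not dominated (best walk score).
S6: not dominated.
S7: not dominated.
S8: dominated by S1 (walk score 62≥55, rent 2721≤2843, commute 16≤44).
S9: not dominated (best rent).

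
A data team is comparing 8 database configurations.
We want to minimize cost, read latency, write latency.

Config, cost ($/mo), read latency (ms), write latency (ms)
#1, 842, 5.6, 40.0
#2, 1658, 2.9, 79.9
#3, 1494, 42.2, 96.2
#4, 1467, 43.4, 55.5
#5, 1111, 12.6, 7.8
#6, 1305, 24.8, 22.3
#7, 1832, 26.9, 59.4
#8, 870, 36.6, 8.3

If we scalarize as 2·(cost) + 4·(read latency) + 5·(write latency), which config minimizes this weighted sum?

#1

#1: 2·842 + 4·5.6 + 5·40.0 = 1906.4
#2: 2·1658 + 4·2.9 + 5·79.9 = 3727.1
#3: 2·1494 + 4·42.2 + 5·96.2 = 3637.8
#4: 2·1467 + 4·43.4 + 5·55.5 = 3385.1
#5: 2·1111 + 4·12.6 + 5·7.8 = 2311.4
#6: 2·1305 + 4·24.8 + 5·22.3 = 2820.7
#7: 2·1832 + 4·26.9 + 5·59.4 = 4068.6
#8: 2·870 + 4·36.6 + 5·8.3 = 1927.9
Lowest: #1 at 1906.4.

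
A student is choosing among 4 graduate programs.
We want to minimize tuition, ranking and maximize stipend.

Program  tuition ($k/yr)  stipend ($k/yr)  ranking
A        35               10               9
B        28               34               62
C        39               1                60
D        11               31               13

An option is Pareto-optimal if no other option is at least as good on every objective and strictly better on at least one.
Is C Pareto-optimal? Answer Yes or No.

A vs C: tuition 35≤39, stipend 10≥1, ranking 9≤60 — A is at least as good on every objective and strictly better on at least one, so A dominates C.

No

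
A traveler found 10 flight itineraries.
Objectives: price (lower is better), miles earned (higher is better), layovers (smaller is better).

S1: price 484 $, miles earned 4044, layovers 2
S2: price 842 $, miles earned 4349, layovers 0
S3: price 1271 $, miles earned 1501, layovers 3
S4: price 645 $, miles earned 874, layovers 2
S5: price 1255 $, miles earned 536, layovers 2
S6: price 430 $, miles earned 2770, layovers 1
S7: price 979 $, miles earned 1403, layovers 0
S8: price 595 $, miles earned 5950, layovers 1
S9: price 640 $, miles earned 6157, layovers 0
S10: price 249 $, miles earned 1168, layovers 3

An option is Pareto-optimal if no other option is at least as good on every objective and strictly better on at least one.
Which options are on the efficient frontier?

S1: not dominated.
S2: dominated by S9 (price 640≤842, miles earned 6157≥4349, layovers 0≤0).
S3: dominated by S1 (price 484≤1271, miles earned 4044≥1501, layovers 2≤3).
S4: dominated by S1 (price 484≤645, miles earned 4044≥874, layovers 2≤2).
S5: dominated by S1 (price 484≤1255, miles earned 4044≥536, layovers 2≤2).
S6: not dominated.
S7: dominated by S2 (price 842≤979, miles earned 4349≥1403, layovers 0≤0).
S8: not dominated.
S9: not dominated (best miles earned).
S10: not dominated (best price).

S1, S6, S8, S9, S10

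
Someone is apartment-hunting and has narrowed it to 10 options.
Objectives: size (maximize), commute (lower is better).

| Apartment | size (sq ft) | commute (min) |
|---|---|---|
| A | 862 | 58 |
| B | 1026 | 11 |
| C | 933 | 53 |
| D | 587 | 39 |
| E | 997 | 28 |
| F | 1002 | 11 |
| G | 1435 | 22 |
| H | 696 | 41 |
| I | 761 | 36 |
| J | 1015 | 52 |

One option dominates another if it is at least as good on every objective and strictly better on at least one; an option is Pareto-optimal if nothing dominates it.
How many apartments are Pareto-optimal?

A: dominated by B (size 1026≥862, commute 11≤58).
B: not dominated.
C: dominated by B (size 1026≥933, commute 11≤53).
D: dominated by B (size 1026≥587, commute 11≤39).
E: dominated by B (size 1026≥997, commute 11≤28).
F: dominated by B (size 1026≥1002, commute 11≤11).
G: not dominated (best size).
H: dominated by B (size 1026≥696, commute 11≤41).
I: dominated by B (size 1026≥761, commute 11≤36).
J: dominated by B (size 1026≥1015, commute 11≤52).
Pareto-optimal: B, G → 2.

2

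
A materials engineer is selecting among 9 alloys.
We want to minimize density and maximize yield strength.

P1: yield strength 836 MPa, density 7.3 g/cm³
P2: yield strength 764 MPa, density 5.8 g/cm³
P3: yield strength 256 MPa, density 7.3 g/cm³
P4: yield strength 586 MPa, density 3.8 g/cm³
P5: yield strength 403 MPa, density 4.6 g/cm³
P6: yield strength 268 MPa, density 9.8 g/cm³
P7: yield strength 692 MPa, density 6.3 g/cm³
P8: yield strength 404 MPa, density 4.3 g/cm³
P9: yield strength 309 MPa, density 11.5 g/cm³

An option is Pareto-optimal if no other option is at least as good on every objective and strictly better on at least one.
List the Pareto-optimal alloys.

P1, P2, P4

P1: not dominated (best yield strength).
P2: not dominated.
P3: dominated by P1 (yield strength 836≥256, density 7.3≤7.3).
P4: not dominated (best density).
P5: dominated by P4 (yield strength 586≥403, density 3.8≤4.6).
P6: dominated by P1 (yield strength 836≥268, density 7.3≤9.8).
P7: dominated by P2 (yield strength 764≥692, density 5.8≤6.3).
P8: dominated by P4 (yield strength 586≥404, density 3.8≤4.3).
P9: dominated by P1 (yield strength 836≥309, density 7.3≤11.5).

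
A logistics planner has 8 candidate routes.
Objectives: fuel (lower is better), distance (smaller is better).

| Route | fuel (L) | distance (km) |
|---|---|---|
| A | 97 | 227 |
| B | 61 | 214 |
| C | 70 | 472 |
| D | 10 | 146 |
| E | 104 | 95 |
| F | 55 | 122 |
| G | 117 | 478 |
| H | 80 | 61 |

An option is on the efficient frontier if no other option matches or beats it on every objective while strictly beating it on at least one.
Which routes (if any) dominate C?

B, D, F

B: fuel 61≤70, distance 214≤472 — dominates C.
D: fuel 10≤70, distance 146≤472 — dominates C.
F: fuel 55≤70, distance 122≤472 — dominates C.
Others (A, E, G, H) are each worse than C on at least one objective.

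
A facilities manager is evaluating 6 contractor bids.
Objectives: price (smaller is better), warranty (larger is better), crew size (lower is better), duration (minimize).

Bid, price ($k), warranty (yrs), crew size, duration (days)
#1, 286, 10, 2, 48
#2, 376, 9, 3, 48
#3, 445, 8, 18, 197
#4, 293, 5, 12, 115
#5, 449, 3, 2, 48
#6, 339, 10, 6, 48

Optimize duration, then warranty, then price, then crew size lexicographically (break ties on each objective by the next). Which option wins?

#1

First minimize duration: best is 48, kept {#1, #2, #5, #6}.
Then maximize warranty: best is 10, kept {#1, #6}.
Then minimize price: best is 286, kept {#1}.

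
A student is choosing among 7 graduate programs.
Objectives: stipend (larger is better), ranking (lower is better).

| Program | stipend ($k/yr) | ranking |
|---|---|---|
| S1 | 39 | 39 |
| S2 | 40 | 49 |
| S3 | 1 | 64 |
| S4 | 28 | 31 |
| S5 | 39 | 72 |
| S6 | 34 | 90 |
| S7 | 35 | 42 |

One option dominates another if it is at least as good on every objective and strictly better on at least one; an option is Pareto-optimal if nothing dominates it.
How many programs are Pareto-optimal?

S1: not dominated.
S2: not dominated (best stipend).
S3: dominated by S1 (stipend 39≥1, ranking 39≤64).
S4: not dominated (best ranking).
S5: dominated by S1 (stipend 39≥39, ranking 39≤72).
S6: dominated by S1 (stipend 39≥34, ranking 39≤90).
S7: dominated by S1 (stipend 39≥35, ranking 39≤42).
Pareto-optimal: S1, S2, S4 → 3.

3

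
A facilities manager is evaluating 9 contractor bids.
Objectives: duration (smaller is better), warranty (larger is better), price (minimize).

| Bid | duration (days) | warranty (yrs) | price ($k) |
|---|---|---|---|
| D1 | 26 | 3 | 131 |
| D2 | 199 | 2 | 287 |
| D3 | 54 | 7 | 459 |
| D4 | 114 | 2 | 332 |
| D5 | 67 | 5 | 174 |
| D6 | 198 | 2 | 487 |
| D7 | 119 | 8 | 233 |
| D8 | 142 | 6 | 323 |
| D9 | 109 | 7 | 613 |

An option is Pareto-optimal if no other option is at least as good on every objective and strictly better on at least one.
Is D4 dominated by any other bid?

D1 vs D4: duration 26≤114, warranty 3≥2, price 131≤332 — D1 is at least as good on every objective and strictly better on at least one, so D1 dominates D4.

Yes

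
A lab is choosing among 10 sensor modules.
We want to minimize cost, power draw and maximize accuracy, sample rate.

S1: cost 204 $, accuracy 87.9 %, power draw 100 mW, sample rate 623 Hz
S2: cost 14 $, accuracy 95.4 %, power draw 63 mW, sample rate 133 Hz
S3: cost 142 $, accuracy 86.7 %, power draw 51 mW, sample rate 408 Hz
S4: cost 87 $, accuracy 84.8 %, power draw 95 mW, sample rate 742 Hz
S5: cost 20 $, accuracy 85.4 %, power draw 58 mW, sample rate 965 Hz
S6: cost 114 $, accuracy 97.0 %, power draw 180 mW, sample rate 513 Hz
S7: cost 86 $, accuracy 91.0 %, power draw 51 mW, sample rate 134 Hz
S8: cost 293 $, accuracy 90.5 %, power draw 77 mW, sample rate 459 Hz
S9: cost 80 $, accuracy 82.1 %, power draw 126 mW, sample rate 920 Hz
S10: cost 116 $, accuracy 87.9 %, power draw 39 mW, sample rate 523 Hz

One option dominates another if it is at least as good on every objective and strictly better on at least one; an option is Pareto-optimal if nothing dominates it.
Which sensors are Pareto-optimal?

S1, S2, S5, S6, S7, S8, S10

S1: not dominated.
S2: not dominated (best cost).
S3: dominated by S10 (cost 116≤142, accuracy 87.9≥86.7, power draw 39≤51, sample rate 523≥408).
S4: dominated by S5 (cost 20≤87, accuracy 85.4≥84.8, power draw 58≤95, sample rate 965≥742).
S5: not dominated (best sample rate).
S6: not dominated (best accuracy).
S7: not dominated.
S8: not dominated.
S9: dominated by S5 (cost 20≤80, accuracy 85.4≥82.1, power draw 58≤126, sample rate 965≥920).
S10: not dominated (best power draw).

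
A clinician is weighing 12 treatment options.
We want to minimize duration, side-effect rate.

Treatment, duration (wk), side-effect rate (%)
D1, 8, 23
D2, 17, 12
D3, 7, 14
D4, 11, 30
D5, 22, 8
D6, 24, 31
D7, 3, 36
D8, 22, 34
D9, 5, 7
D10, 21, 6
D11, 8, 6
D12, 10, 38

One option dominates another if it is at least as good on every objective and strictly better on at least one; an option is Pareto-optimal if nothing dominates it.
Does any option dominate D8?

Yes

D1 vs D8: duration 8≤22, side-effect rate 23≤34 — D1 is at least as good on every objective and strictly better on at least one, so D1 dominates D8.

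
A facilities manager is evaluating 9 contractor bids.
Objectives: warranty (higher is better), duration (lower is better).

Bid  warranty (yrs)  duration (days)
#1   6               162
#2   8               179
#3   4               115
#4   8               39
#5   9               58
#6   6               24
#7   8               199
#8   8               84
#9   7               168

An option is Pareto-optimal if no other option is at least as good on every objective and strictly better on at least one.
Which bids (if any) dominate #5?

none

#1: worse on warranty (6 vs 9).
#2: worse on warranty (8 vs 9).
#3: worse on warranty (4 vs 9).
#4: worse on warranty (8 vs 9).
#6: worse on warranty (6 vs 9).
#7: worse on warranty (8 vs 9).
#8: worse on warranty (8 vs 9).
#9: worse on warranty (7 vs 9).
No option dominates #5.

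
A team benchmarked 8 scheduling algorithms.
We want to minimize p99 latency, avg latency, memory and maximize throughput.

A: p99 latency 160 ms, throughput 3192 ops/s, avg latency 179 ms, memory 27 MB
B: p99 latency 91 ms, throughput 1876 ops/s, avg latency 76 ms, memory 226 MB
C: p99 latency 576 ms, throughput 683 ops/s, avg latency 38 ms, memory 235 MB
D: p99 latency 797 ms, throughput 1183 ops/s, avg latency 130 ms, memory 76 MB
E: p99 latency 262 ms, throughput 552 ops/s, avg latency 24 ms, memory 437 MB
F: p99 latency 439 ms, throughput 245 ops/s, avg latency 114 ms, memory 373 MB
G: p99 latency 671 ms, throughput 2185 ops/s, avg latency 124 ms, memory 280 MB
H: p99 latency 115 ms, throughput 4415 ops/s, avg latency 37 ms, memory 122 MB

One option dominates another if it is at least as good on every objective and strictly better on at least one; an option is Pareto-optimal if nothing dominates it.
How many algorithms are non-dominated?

5

A: not dominated (best memory).
B: not dominated (best p99 latency).
C: dominated by H (p99 latency 115≤576, throughput 4415≥683, avg latency 37≤38, memory 122≤235).
D: not dominated.
E: not dominated (best avg latency).
F: dominated by B (p99 latency 91≤439, throughput 1876≥245, avg latency 76≤114, memory 226≤373).
G: dominated by H (p99 latency 115≤671, throughput 4415≥2185, avg latency 37≤124, memory 122≤280).
H: not dominated (best throughput).
Pareto-optimal: A, B, D, E, H → 5.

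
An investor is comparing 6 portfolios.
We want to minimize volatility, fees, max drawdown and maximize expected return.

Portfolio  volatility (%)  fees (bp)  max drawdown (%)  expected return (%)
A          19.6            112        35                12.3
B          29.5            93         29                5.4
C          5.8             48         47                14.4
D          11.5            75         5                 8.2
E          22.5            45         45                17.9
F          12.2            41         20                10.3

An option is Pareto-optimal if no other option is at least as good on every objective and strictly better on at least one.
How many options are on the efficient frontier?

A: not dominated.
B: dominated by D (volatility 11.5≤29.5, fees 75≤93, max drawdown 5≤29, expected return 8.2≥5.4).
C: not dominated (best volatility).
D: not dominated (best max drawdown).
E: not dominated (best expected return).
F: not dominated (best fees).
Pareto-optimal: A, C, D, E, F → 5.

5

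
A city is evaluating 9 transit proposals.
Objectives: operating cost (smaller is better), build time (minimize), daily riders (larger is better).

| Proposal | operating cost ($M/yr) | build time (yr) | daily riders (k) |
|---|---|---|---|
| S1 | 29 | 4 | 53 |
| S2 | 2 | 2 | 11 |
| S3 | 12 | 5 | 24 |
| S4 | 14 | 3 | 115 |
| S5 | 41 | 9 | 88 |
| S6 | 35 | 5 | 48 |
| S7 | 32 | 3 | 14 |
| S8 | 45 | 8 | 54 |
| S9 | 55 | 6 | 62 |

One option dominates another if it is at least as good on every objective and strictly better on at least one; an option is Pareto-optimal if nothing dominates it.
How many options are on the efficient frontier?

S1: dominated by S4 (operating cost 14≤29, build time 3≤4, daily riders 115≥53).
S2: not dominated (best operating cost).
S3: not dominated.
S4: not dominated (best daily riders).
S5: dominated by S4 (operating cost 14≤41, build time 3≤9, daily riders 115≥88).
S6: dominated by S1 (operating cost 29≤35, build time 4≤5, daily riders 53≥48).
S7: dominated by S4 (operating cost 14≤32, build time 3≤3, daily riders 115≥14).
S8: dominated by S4 (operating cost 14≤45, build time 3≤8, daily riders 115≥54).
S9: dominated by S4 (operating cost 14≤55, build time 3≤6, daily riders 115≥62).
Pareto-optimal: S2, S3, S4 → 3.

3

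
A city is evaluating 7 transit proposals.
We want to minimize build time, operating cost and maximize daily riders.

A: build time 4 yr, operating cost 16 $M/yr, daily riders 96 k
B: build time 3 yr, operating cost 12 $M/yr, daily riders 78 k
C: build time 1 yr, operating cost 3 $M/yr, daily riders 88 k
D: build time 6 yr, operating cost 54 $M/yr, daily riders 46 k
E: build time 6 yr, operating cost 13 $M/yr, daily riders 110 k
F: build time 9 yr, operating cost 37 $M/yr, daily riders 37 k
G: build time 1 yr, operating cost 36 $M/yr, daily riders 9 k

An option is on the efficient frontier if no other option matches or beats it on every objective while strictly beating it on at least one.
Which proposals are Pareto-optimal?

A: not dominated.
B: dominated by C (build time 1≤3, operating cost 3≤12, daily riders 88≥78).
C: not dominated (best operating cost).
D: dominated by A (build time 4≤6, operating cost 16≤54, daily riders 96≥46).
E: not dominated (best daily riders).
F: dominated by A (build time 4≤9, operating cost 16≤37, daily riders 96≥37).
G: dominated by C (build time 1≤1, operating cost 3≤36, daily riders 88≥9).

A, C, E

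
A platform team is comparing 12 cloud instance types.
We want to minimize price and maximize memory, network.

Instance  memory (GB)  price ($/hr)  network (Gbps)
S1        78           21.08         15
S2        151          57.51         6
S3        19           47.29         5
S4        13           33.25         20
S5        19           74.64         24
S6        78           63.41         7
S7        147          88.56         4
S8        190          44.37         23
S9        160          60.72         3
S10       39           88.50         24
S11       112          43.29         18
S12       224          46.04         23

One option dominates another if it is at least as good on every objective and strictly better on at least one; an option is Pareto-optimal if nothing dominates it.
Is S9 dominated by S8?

Yes

S8 vs S9: memory 190≥160, price 44.37≤60.72, network 23≥3 — S8 is at least as good on every objective with at least one strict improvement.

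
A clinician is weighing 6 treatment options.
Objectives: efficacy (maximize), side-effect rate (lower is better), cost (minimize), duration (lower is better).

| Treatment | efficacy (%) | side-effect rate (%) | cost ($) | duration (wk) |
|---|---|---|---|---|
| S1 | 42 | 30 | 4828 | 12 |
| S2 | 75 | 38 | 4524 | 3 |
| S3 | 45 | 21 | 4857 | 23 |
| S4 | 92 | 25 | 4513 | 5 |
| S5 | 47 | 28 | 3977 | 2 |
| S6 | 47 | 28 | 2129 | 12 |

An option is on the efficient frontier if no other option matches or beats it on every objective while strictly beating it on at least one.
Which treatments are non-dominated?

S1: dominated by S4 (efficacy 92≥42, side-effect rate 25≤30, cost 4513≤4828, duration 5≤12).
S2: not dominated.
S3: not dominated (best side-effect rate).
S4: not dominated (best efficacy).
S5: not dominated (best duration).
S6: not dominated (best cost).

S2, S3, S4, S5, S6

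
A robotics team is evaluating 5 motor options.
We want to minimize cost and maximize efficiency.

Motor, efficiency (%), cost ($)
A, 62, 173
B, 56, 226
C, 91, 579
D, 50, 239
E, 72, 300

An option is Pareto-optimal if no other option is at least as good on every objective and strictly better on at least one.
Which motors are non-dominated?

A, C, E

A: not dominated (best cost).
B: dominated by A (efficiency 62≥56, cost 173≤226).
C: not dominated (best efficiency).
D: dominated by A (efficiency 62≥50, cost 173≤239).
E: not dominated.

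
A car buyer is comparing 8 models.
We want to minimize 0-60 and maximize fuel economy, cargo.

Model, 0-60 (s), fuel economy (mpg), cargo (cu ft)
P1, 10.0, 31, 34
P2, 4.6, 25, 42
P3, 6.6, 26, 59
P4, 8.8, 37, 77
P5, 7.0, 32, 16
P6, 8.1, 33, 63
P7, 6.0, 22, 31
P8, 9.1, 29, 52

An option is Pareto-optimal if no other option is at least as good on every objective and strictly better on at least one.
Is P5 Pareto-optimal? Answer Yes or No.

Yes

P1: worse on 0-60 (10.0 vs 7.0).
P2: worse on fuel economy (25 vs 32).
P3: worse on fuel economy (26 vs 32).
P4: worse on 0-60 (8.8 vs 7.0).
P6: worse on 0-60 (8.1 vs 7.0).
P7: worse on fuel economy (22 vs 32).
P8: worse on 0-60 (9.1 vs 7.0).
No option is at least as good as P5 on every objective and strictly better on one.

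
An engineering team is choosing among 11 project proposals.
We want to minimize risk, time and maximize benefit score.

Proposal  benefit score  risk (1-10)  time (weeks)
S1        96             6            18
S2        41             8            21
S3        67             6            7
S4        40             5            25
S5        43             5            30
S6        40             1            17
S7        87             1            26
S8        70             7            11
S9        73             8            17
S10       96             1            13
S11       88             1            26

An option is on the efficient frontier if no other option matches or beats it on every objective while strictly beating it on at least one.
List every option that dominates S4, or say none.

S6, S10

S6: benefit score 40≥40, risk 1≤5, time 17≤25 — dominates S4.
S10: benefit score 96≥40, risk 1≤5, time 13≤25 — dominates S4.
Others (S1, S2, S3, S5, S7, S8, S9, S11) are each worse than S4 on at least one objective.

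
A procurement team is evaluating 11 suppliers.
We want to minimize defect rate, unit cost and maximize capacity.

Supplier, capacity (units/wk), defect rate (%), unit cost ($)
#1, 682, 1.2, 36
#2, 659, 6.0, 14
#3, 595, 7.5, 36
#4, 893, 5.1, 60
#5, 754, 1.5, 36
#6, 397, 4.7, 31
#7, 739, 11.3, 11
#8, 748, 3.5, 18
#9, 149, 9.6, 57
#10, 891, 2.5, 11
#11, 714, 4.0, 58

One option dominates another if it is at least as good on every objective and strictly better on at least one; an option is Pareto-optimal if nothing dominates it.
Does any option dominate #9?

Yes

#1 vs #9: capacity 682≥149, defect rate 1.2≤9.6, unit cost 36≤57 — #1 is at least as good on every objective and strictly better on at least one, so #1 dominates #9.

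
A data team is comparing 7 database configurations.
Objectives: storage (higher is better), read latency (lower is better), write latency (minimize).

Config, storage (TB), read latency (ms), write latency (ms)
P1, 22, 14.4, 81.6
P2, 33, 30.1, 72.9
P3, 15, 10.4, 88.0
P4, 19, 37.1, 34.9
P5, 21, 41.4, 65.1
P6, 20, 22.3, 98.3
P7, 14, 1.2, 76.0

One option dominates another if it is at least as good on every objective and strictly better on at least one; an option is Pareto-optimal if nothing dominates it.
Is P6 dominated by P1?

Yes

P1 vs P6: storage 22≥20, read latency 14.4≤22.3, write latency 81.6≤98.3 — P1 is at least as good on every objective with at least one strict improvement.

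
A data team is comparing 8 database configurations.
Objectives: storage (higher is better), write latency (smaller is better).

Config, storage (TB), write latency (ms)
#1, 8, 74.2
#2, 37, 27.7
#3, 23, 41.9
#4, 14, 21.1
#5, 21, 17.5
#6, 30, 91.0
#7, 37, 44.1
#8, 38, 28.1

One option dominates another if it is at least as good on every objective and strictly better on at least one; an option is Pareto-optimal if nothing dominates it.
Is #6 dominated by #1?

No

#1 vs #6: #1 is worse on storage (8 vs 30), so it does not dominate #6.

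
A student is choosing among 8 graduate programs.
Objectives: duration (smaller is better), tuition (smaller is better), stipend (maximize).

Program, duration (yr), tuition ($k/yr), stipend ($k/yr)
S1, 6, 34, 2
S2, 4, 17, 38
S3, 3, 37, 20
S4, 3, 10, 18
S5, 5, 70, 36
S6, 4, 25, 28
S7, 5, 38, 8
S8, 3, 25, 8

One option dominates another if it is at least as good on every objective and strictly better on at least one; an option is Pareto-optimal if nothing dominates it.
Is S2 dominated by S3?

No

S3 vs S2: S3 is worse on tuition (37 vs 17), so it does not dominate S2.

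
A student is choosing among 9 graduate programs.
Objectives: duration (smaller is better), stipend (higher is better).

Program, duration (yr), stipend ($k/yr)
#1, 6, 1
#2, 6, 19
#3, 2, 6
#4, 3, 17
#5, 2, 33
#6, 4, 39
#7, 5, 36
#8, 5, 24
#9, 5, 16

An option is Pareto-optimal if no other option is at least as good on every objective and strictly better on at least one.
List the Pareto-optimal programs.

#1: dominated by #2 (duration 6≤6, stipend 19≥1).
#2: dominated by #5 (duration 2≤6, stipend 33≥19).
#3: dominated by #5 (duration 2≤2, stipend 33≥6).
#4: dominated by #5 (duration 2≤3, stipend 33≥17).
#5: not dominated.
#6: not dominated (best stipend).
#7: dominated by #6 (duration 4≤5, stipend 39≥36).
#8: dominated by #5 (duration 2≤5, stipend 33≥24).
#9: dominated by #4 (duration 3≤5, stipend 17≥16).

#5, #6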